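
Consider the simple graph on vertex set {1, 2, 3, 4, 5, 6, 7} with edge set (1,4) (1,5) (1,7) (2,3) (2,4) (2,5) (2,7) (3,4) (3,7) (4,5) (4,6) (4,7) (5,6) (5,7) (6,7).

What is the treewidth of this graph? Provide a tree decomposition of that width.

Each bag holds 4 vertices, so the decomposition has width 3, which upper-bounds the treewidth. Conversely, {2, 3, 4, 7} is a clique of size 4, and the vertices of any clique must share a bag in every tree decomposition; so some bag has ≥ 4 vertices and tw(G) ≥ 3. Therefore the treewidth is 3.

Treewidth 3.
One optimal decomposition is:
Bags: B1 = {2, 4, 5, 7}  B2 = {1, 4, 5, 7}  B3 = {4, 5, 6, 7}  B4 = {2, 3, 4, 7}
Tree: B1–B2, B1–B3, B1–B4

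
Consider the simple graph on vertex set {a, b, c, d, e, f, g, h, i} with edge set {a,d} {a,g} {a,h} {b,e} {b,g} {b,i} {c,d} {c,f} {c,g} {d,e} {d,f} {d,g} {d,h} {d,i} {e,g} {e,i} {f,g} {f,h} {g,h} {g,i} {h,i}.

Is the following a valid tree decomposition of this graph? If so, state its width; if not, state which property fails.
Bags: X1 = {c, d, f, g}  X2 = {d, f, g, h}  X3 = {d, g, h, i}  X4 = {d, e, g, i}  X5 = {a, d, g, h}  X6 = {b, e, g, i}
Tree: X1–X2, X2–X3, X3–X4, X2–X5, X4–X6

Yes; width 3.

Checking the three conditions: (i) the bags cover all of {a, b, c, d, e, f, g, h, i}; (ii) for each edge, some bag contains both endpoints; (iii) the bags containing any fixed vertex form a subtree. All hold, so the decomposition is valid with width 4 − 1 = 3.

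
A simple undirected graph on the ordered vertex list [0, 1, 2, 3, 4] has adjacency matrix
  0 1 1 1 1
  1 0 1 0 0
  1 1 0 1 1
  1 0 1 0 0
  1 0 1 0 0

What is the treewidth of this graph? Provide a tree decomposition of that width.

Treewidth 2.
Bags: B1 = {0, 2, 3}  B2 = {0, 1, 2}  B3 = {0, 2, 4}
Tree: B1–B2, B1–B3

The largest bag has 3 vertices, giving width 2; this decomposition certifies tw(G) ≤ 2. On the other hand G contains the 3-clique {0, 1, 2}. A clique must lie in a single bag of any decomposition, so no decomposition can have width below 2. Combining the bounds, tw(G) = 2.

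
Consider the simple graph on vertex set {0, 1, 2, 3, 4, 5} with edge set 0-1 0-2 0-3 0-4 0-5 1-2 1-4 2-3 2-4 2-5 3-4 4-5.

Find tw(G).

3

A width-3 tree decomposition is:
Bags: B1 = {0, 2, 4, 5}  B2 = {0, 1, 2, 4}  B3 = {0, 2, 3, 4}
Tree: B1–B2, B1–B3
Each bag holds 4 vertices, so the decomposition has width 3, which upper-bounds the treewidth. For the lower bound, the 4 vertices {0, 1, 2, 4} are pairwise adjacent, and any tree decomposition puts a clique entirely inside one bag — forcing width ≥ 3. Hence tw(G) = 3 exactly.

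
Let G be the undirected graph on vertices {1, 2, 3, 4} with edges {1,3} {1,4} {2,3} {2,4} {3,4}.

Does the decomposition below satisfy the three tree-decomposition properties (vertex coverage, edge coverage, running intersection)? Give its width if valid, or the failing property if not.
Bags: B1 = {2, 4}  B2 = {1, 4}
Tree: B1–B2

No — vertex 3 appears in no bag.

A tree decomposition must satisfy three properties: every vertex lies in some bag; for every edge, both endpoints lie together in some bag; and for every vertex, the bags containing it form a connected subtree. Here vertex 3 appears in no bag, so the decomposition is invalid.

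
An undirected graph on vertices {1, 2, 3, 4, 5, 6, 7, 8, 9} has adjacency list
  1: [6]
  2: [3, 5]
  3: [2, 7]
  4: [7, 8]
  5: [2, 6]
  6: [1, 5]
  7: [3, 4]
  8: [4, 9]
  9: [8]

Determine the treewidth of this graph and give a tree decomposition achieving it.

Treewidth 1.
One such decomposition:
Bags: B1 = {8, 9}  B2 = {4, 8}  B3 = {4, 7}  B4 = {3, 7}  B5 = {2, 3}  B6 = {2, 5}  B7 = {5, 6}  B8 = {1, 6}
Tree: B1–B2, B2–B3, B3–B4, B4–B5, B5–B6, B6–B7, B7–B8

Each bag holds 2 vertices, so the decomposition has width 1, which upper-bounds the treewidth. G has an edge, so its treewidth is at least 1. Therefore the treewidth is 1.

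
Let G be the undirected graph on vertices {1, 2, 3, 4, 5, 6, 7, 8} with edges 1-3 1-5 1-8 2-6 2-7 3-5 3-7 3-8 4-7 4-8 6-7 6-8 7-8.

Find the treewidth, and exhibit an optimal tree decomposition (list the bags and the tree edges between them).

Treewidth 2.
One such decomposition:
Bags: B1 = {1, 3, 8}  B2 = {3, 7, 8}  B3 = {6, 7, 8}  B4 = {2, 6, 7}  B5 = {4, 7, 8}  B6 = {1, 3, 5}
Tree: B1–B2, B2–B3, B3–B4, B3–B5, B1–B6

Every bag has size at most 3, so the width is 3 − 1 = 2 and tw(G) ≤ 2. On the other hand G contains the 3-clique {1, 3, 8}. A clique must lie in a single bag of any decomposition, so no decomposition can have width below 2. Therefore the treewidth is 2.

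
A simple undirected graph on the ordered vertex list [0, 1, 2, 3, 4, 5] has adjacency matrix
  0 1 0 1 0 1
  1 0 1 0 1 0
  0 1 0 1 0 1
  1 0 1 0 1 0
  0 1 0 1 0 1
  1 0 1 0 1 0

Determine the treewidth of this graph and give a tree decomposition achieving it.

Each bag holds 4 vertices, so the decomposition has width 3, which upper-bounds the treewidth. For the lower bound: the 4 vertex sets {2,5}, {1,4}, {3}, {0} are disjoint, each induces a connected subgraph, and every pair is joined by at least one edge of G. Contracting each set to a single vertex therefore yields K_{4} as a minor, and since treewidth is minor-monotone, tw(G) ≥ tw(K_{4}) = 3. Combining the bounds, tw(G) = 3.

Treewidth 3.
One optimal decomposition is:
Bags: B1 = {1, 2, 3, 5}  B2 = {1, 3, 4, 5}  B3 = {0, 1, 3, 5}
Tree: B1–B2, B2–B3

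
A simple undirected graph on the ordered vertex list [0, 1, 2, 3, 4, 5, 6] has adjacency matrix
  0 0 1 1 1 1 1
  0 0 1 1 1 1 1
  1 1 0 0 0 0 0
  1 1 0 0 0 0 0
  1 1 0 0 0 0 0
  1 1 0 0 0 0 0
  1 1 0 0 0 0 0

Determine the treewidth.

A width-2 tree decomposition is:
Bags: B1 = {0, 1, 6}  B2 = {0, 1, 5}  B3 = {0, 1, 2}  B4 = {0, 1, 4}  B5 = {0, 1, 3}
Tree: B1–B2, B2–B3, B3–B4, B4–B5
Each bag holds 3 vertices, so the decomposition has width 2, which upper-bounds the treewidth. The edges 0–6–1–5–0 form a cycle, so G is not a tree and its treewidth is at least 2. Therefore the treewidth is 2.

2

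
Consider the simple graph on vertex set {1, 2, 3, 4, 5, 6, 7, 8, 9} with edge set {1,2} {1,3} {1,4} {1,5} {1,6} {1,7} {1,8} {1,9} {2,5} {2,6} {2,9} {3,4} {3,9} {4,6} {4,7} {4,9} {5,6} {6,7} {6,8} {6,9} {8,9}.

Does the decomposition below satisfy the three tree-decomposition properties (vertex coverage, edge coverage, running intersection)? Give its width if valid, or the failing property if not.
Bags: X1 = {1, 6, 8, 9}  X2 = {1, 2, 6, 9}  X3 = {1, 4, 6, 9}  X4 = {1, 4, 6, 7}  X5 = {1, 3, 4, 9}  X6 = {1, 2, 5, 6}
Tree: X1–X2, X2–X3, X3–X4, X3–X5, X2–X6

Checking the three conditions: (i) the bags cover all of {1, 2, 3, 4, 5, 6, 7, 8, 9}; (ii) for each edge, some bag contains both endpoints; (iii) the bags containing any fixed vertex form a subtree. All hold, so the decomposition is valid with width 4 − 1 = 3.

Yes; width 3.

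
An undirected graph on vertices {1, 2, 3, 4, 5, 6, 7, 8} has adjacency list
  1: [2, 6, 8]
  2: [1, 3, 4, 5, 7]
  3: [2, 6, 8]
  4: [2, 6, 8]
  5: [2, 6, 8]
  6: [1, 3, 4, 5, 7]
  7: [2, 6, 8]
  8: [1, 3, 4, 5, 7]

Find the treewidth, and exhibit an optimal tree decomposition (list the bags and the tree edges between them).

The largest bag has 4 vertices, giving width 3; this decomposition certifies tw(G) ≤ 3. For the lower bound: the 4 vertex sets {2,7}, {3,6}, {8}, {4} are disjoint, each induces a connected subgraph, and every pair is joined by at least one edge of G. Contracting each set to a single vertex therefore yields K_{4} as a minor, and since treewidth is minor-monotone, tw(G) ≥ tw(K_{4}) = 3. Hence tw(G) = 3 exactly.

Treewidth 3.
One optimal decomposition is:
Bags: B1 = {2, 6, 7, 8}  B2 = {2, 3, 6, 8}  B3 = {2, 4, 6, 8}  B4 = {2, 5, 6, 8}  B5 = {1, 2, 6, 8}
Tree: B1–B2, B2–B3, B3–B4, B4–B5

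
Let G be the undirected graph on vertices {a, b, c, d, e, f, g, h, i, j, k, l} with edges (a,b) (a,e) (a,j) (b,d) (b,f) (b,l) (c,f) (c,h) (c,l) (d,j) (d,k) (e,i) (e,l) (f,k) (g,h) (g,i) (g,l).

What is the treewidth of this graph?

3

A width-3 tree decomposition is:
Bags: B1 = {c, g, h, i}  B2 = {c, g, i, l}  B3 = {c, e, i, l}  B4 = {c, e, f, l}  B5 = {b, e, f, l}  B6 = {a, b, e, f}  B7 = {a, b, f, k}  B8 = {a, b, d, k}  B9 = {a, d, j, k}
Tree: B1–B2, B2–B3, B3–B4, B4–B5, B5–B6, B6–B7, B7–B8, B8–B9
Each bag holds 4 vertices, so the decomposition has width 3, which upper-bounds the treewidth. For the lower bound: the 4 vertex sets {g,h,i}, {c}, {l}, {a,b,e,f} are disjoint, each induces a connected subgraph, and every pair is joined by at least one edge of G. Contracting each set to a single vertex therefore yields K_{4} as a minor, and since treewidth is minor-monotone, tw(G) ≥ tw(K_{4}) = 3. Combining the bounds, tw(G) = 3.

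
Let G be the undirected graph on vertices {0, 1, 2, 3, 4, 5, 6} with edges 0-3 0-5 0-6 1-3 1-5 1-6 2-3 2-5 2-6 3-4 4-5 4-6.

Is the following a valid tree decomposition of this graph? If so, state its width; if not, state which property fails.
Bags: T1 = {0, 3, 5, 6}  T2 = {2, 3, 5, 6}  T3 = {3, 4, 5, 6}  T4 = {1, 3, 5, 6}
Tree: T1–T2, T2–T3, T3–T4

Vertex coverage: the bags together contain {0, 1, 2, 3, 4, 5, 6}, the full vertex set. Edge coverage: each edge of G has both endpoints in at least one bag. Running intersection: for every vertex, the bags containing it form a connected subtree. All three properties hold, so this is a valid tree decomposition of width max|bag| − 1 = 3, and hence tw(G) ≤ 3.

Yes; width 3.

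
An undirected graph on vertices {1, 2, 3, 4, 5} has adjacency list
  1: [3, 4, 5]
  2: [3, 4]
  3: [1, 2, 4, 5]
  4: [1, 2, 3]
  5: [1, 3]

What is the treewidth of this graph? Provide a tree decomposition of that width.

Every bag has size at most 3, so the width is 3 − 1 = 2 and tw(G) ≤ 2. On the other hand G contains the 3-clique {1, 3, 4}. A clique must lie in a single bag of any decomposition, so no decomposition can have width below 2. Hence tw(G) = 2 exactly.

Treewidth 2.
One such decomposition:
Bags: B1 = {1, 3, 4}  B2 = {2, 3, 4}  B3 = {1, 3, 5}
Tree: B1–B2, B1–B3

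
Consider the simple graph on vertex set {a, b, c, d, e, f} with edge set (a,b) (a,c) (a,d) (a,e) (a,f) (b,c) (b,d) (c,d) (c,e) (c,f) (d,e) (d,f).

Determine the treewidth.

3

A width-3 tree decomposition is:
Bags: B1 = {a, b, c, d}  B2 = {a, c, d, f}  B3 = {a, c, d, e}
Tree: B1–B2, B1–B3
Each bag holds 4 vertices, so the decomposition has width 3, which upper-bounds the treewidth. For the lower bound, the 4 vertices {a, c, d, e} are pairwise adjacent, and any tree decomposition puts a clique entirely inside one bag — forcing width ≥ 3. Hence tw(G) = 3 exactly.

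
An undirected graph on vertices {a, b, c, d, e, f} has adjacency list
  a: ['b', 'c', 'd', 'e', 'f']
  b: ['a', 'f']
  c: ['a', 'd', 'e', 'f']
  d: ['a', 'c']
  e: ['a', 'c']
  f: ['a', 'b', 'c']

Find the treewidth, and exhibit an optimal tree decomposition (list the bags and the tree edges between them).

Treewidth 2.
One such decomposition:
Bags: B1 = {a, c, d}  B2 = {a, c, e}  B3 = {a, c, f}  B4 = {a, b, f}
Tree: B1–B2, B2–B3, B3–B4

The largest bag has 3 vertices, giving width 2; this decomposition certifies tw(G) ≤ 2. Conversely, {a, c, d} is a clique of size 3, and the vertices of any clique must share a bag in every tree decomposition; so some bag has ≥ 3 vertices and tw(G) ≥ 2. Combining the bounds, tw(G) = 2.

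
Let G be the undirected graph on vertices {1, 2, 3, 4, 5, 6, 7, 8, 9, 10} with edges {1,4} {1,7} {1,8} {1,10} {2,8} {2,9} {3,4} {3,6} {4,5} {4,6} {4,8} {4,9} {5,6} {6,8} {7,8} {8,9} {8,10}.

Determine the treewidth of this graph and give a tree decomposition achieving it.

Treewidth 2.
Bags: B1 = {1, 4, 8}  B2 = {1, 7, 8}  B3 = {4, 8, 9}  B4 = {4, 6, 8}  B5 = {2, 8, 9}  B6 = {4, 5, 6}  B7 = {3, 4, 6}  B8 = {1, 8, 10}
Tree: B1–B2, B1–B3, B1–B4, B3–B5, B4–B6, B4–B7, B2–B8

The largest bag has 3 vertices, giving width 2; this decomposition certifies tw(G) ≤ 2. On the other hand G contains the 3-clique {1, 8, 10}. A clique must lie in a single bag of any decomposition, so no decomposition can have width below 2. Combining the bounds, tw(G) = 2.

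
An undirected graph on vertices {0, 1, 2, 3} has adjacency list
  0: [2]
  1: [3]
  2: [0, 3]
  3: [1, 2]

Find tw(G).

1

A width-1 tree decomposition is:
Bags: B1 = {0, 2}  B2 = {2, 3}  B3 = {1, 3}
Tree: B1–B2, B2–B3
Every bag has size at most 2, so the width is 2 − 1 = 1 and tw(G) ≤ 1. Since G has at least one edge (e.g. 0–2), it is not an edgeless graph, so tw(G) ≥ 1. Hence tw(G) = 1 exactly.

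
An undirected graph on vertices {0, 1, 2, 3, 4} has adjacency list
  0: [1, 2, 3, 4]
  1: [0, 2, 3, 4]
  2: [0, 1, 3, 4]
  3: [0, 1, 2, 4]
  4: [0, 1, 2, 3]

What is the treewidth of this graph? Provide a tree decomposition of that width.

Treewidth 4.
One such decomposition:
Bags: B1 = {0, 1, 2, 3, 4}
Tree: (single bag)

A single bag containing all 5 vertices is trivially a valid decomposition of width 4. On the other hand G contains the 5-clique {0, 1, 2, 3, 4}. A clique must lie in a single bag of any decomposition, so no decomposition can have width below 4. Therefore the treewidth is 4.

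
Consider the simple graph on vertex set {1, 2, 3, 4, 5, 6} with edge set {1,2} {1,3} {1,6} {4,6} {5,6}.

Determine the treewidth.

1

A width-1 tree decomposition is:
Bags: B1 = {1, 2}  B2 = {1, 6}  B3 = {5, 6}  B4 = {4, 6}  B5 = {1, 3}
Tree: B1–B2, B2–B3, B2–B4, B1–B5
Every bag has size at most 2, so the width is 2 − 1 = 1 and tw(G) ≤ 1. Since G has at least one edge (e.g. 1–2), it is not an edgeless graph, so tw(G) ≥ 1. Hence tw(G) = 1 exactly.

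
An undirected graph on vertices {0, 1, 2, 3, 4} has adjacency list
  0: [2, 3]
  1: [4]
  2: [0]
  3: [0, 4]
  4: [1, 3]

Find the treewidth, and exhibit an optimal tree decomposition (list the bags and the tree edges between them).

Each bag holds 2 vertices, so the decomposition has width 1, which upper-bounds the treewidth. Since G has at least one edge (e.g. 2–0), it is not an edgeless graph, so tw(G) ≥ 1. Therefore the treewidth is 1.

Treewidth 1.
One optimal decomposition is:
Bags: B1 = {0, 2}  B2 = {0, 3}  B3 = {3, 4}  B4 = {1, 4}
Tree: B1–B2, B2–B3, B3–B4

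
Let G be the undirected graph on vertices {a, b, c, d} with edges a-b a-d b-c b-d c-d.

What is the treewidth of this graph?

2

A width-2 tree decomposition is:
Bags: B1 = {a, b, d}  B2 = {b, c, d}
Tree: B1–B2
Each bag holds 3 vertices, so the decomposition has width 2, which upper-bounds the treewidth. For the lower bound, the 3 vertices {b, c, d} are pairwise adjacent, and any tree decomposition puts a clique entirely inside one bag — forcing width ≥ 2. Combining the bounds, tw(G) = 2.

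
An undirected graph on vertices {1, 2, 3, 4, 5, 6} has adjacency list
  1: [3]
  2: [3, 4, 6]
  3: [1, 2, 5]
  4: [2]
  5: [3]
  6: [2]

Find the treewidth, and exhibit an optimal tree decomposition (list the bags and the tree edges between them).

Each bag holds 2 vertices, so the decomposition has width 1, which upper-bounds the treewidth. Any graph with an edge has treewidth ≥ 1, and G has the edge 2–3. The upper and lower bounds meet at 1, so that is the treewidth.

Treewidth 1.
One optimal decomposition is:
Bags: B1 = {2, 3}  B2 = {3, 5}  B3 = {2, 6}  B4 = {1, 3}  B5 = {2, 4}
Tree: B1–B2, B1–B3, B1–B4, B3–B5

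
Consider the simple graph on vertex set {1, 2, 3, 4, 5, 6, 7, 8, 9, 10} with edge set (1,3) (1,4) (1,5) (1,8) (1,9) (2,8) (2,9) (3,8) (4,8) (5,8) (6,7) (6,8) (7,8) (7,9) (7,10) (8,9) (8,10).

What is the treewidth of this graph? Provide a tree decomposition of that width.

Treewidth 2.
One optimal decomposition is:
Bags: B1 = {1, 8, 9}  B2 = {2, 8, 9}  B3 = {1, 4, 8}  B4 = {1, 5, 8}  B5 = {7, 8, 9}  B6 = {7, 8, 10}  B7 = {6, 7, 8}  B8 = {1, 3, 8}
Tree: B1–B2, B1–B3, B1–B4, B1–B5, B5–B6, B5–B7, B4–B8

Every bag has size at most 3, so the width is 3 − 1 = 2 and tw(G) ≤ 2. For the lower bound, the 3 vertices {1, 8, 9} are pairwise adjacent, and any tree decomposition puts a clique entirely inside one bag — forcing width ≥ 2. Hence tw(G) = 2 exactly.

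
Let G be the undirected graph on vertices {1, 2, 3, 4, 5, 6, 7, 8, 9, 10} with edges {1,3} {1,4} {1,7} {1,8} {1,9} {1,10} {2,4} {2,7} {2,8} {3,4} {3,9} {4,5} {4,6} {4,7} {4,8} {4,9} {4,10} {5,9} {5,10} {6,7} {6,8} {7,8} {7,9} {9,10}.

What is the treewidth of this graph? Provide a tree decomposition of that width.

Treewidth 3.
One optimal decomposition is:
Bags: B1 = {1, 4, 7, 9}  B2 = {1, 3, 4, 9}  B3 = {1, 4, 9, 10}  B4 = {1, 4, 7, 8}  B5 = {4, 6, 7, 8}  B6 = {2, 4, 7, 8}  B7 = {4, 5, 9, 10}
Tree: B1–B2, B2–B3, B1–B4, B4–B5, B5–B6, B3–B7

Every bag has size at most 4, so the width is 4 − 1 = 3 and tw(G) ≤ 3. Conversely, {1, 4, 7, 8} is a clique of size 4, and the vertices of any clique must share a bag in every tree decomposition; so some bag has ≥ 4 vertices and tw(G) ≥ 3. Therefore the treewidth is 3.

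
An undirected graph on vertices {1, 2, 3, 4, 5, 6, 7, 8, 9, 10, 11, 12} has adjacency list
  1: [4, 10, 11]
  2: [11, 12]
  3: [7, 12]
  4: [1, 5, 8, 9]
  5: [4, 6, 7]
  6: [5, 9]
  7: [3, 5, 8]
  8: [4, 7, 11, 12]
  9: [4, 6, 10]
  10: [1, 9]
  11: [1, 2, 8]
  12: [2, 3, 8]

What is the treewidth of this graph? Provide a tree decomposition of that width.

Each bag holds 4 vertices, so the decomposition has width 3, which upper-bounds the treewidth. For the lower bound: the 4 vertex sets {2,3,12}, {11}, {8}, {1,4,5,7} are disjoint, each induces a connected subgraph, and every pair is joined by at least one edge of G. Contracting each set to a single vertex therefore yields K_{4} as a minor, and since treewidth is minor-monotone, tw(G) ≥ tw(K_{4}) = 3. Therefore the treewidth is 3.

Treewidth 3.
One such decomposition:
Bags: B1 = {2, 3, 11, 12}  B2 = {3, 8, 11, 12}  B3 = {3, 7, 8, 11}  B4 = {1, 7, 8, 11}  B5 = {1, 4, 7, 8}  B6 = {1, 4, 5, 7}  B7 = {1, 4, 5, 10}  B8 = {4, 5, 9, 10}  B9 = {5, 6, 9, 10}
Tree: B1–B2, B2–B3, B3–B4, B4–B5, B5–B6, B6–B7, B7–B8, B8–B9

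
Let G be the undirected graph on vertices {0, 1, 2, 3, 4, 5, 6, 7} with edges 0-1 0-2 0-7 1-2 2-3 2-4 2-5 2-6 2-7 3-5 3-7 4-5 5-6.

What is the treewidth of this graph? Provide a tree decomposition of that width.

Every bag has size at most 3, so the width is 3 − 1 = 2 and tw(G) ≤ 2. Conversely, {0, 1, 2} is a clique of size 3, and the vertices of any clique must share a bag in every tree decomposition; so some bag has ≥ 3 vertices and tw(G) ≥ 2. Therefore the treewidth is 2.

Treewidth 2.
Bags: B1 = {2, 4, 5}  B2 = {2, 3, 5}  B3 = {2, 3, 7}  B4 = {2, 5, 6}  B5 = {0, 2, 7}  B6 = {0, 1, 2}
Tree: B1–B2, B2–B3, B1–B4, B3–B5, B5–B6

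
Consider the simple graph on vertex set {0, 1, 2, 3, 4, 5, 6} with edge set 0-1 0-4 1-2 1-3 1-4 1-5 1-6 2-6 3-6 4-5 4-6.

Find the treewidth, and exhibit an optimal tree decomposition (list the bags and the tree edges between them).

The largest bag has 3 vertices, giving width 2; this decomposition certifies tw(G) ≤ 2. On the other hand G contains the 3-clique {1, 2, 6}. A clique must lie in a single bag of any decomposition, so no decomposition can have width below 2. Combining the bounds, tw(G) = 2.

Treewidth 2.
Bags: B1 = {1, 4, 6}  B2 = {1, 2, 6}  B3 = {1, 3, 6}  B4 = {1, 4, 5}  B5 = {0, 1, 4}
Tree: B1–B2, B1–B3, B1–B4, B4–B5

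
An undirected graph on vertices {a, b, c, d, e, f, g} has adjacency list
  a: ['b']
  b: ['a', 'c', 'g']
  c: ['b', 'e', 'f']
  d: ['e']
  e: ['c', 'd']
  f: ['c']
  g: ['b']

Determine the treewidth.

A width-1 tree decomposition is:
Bags: B1 = {c, e}  B2 = {c, f}  B3 = {d, e}  B4 = {b, c}  B5 = {a, b}  B6 = {b, g}
Tree: B1–B2, B1–B3, B2–B4, B4–B5, B4–B6
Each bag holds 2 vertices, so the decomposition has width 1, which upper-bounds the treewidth. G has an edge, so its treewidth is at least 1. Therefore the treewidth is 1.

1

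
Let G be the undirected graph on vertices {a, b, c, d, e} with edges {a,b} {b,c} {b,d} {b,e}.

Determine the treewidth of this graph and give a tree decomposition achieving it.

Each bag holds 2 vertices, so the decomposition has width 1, which upper-bounds the treewidth. Since G has at least one edge (e.g. a–b), it is not an edgeless graph, so tw(G) ≥ 1. Therefore the treewidth is 1.

Treewidth 1.
Bags: B1 = {a, b}  B2 = {b, e}  B3 = {b, d}  B4 = {b, c}
Tree: B1–B2, B2–B3, B3–B4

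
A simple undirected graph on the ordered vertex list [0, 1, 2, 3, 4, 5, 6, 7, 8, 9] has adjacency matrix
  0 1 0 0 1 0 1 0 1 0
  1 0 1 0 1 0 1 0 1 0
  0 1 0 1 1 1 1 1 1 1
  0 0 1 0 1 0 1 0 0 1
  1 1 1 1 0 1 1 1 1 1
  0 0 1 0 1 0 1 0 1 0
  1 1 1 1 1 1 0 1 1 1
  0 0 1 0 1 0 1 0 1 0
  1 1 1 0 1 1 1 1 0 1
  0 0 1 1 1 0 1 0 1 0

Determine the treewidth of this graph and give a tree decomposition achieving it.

Each bag holds 5 vertices, so the decomposition has width 4, which upper-bounds the treewidth. On the other hand G contains the 5-clique {0, 1, 4, 6, 8}. A clique must lie in a single bag of any decomposition, so no decomposition can have width below 4. Therefore the treewidth is 4.

Treewidth 4.
One optimal decomposition is:
Bags: B1 = {2, 4, 6, 8, 9}  B2 = {2, 4, 6, 7, 8}  B3 = {2, 4, 5, 6, 8}  B4 = {1, 2, 4, 6, 8}  B5 = {0, 1, 4, 6, 8}  B6 = {2, 3, 4, 6, 9}
Tree: B1–B2, B2–B3, B2–B4, B4–B5, B1–B6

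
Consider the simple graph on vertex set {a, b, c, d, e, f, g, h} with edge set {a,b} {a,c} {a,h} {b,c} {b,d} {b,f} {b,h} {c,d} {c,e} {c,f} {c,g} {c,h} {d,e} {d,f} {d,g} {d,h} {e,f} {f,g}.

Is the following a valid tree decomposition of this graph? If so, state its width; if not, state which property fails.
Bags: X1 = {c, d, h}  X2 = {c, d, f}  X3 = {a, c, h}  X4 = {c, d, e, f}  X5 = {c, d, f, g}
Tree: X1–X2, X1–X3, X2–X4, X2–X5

No — vertex b appears in no bag.

A tree decomposition must satisfy three properties: every vertex lies in some bag; for every edge, both endpoints lie together in some bag; and for every vertex, the bags containing it form a connected subtree. Here vertex b appears in no bag, so the decomposition is invalid.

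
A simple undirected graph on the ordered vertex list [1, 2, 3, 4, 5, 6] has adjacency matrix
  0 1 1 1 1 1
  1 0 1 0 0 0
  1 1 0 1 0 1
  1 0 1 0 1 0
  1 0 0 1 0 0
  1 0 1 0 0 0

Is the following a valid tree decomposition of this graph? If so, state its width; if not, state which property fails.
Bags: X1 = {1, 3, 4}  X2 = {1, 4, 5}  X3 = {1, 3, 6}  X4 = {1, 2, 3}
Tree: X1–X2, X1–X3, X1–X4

Checking the three conditions: (i) the bags cover all of {1, 2, 3, 4, 5, 6}; (ii) for each edge, some bag contains both endpoints; (iii) the bags containing any fixed vertex form a subtree. All hold, so the decomposition is valid with width 3 − 1 = 2.

Yes; width 2.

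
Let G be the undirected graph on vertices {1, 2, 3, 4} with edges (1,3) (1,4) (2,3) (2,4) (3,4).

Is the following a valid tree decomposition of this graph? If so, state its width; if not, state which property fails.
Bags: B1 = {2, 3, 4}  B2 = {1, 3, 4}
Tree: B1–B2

Yes; width 2.

Vertex coverage: the bags together contain {1, 2, 3, 4}, the full vertex set. Edge coverage: each edge of G has both endpoints in at least one bag. Running intersection: for every vertex, the bags containing it form a connected subtree. All three properties hold, so this is a valid tree decomposition of width max|bag| − 1 = 2, and hence tw(G) ≤ 2.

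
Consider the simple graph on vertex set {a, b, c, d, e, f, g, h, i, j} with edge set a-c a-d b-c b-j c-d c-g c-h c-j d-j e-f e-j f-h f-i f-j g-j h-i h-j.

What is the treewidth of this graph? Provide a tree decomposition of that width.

Every bag has size at most 3, so the width is 3 − 1 = 2 and tw(G) ≤ 2. Conversely, {e, f, j} is a clique of size 3, and the vertices of any clique must share a bag in every tree decomposition; so some bag has ≥ 3 vertices and tw(G) ≥ 2. Hence tw(G) = 2 exactly.

Treewidth 2.
One such decomposition:
Bags: B1 = {c, g, j}  B2 = {c, d, j}  B3 = {c, h, j}  B4 = {f, h, j}  B5 = {f, h, i}  B6 = {e, f, j}  B7 = {b, c, j}  B8 = {a, c, d}
Tree: B1–B2, B1–B3, B3–B4, B4–B5, B4–B6, B1–B7, B2–B8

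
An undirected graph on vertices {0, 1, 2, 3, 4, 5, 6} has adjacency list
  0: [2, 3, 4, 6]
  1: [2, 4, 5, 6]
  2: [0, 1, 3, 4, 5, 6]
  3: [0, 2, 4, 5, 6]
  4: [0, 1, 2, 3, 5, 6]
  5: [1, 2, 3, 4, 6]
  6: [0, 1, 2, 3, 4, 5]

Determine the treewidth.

A width-4 tree decomposition is:
Bags: B1 = {2, 3, 4, 5, 6}  B2 = {0, 2, 3, 4, 6}  B3 = {1, 2, 4, 5, 6}
Tree: B1–B2, B1–B3
Each bag holds 5 vertices, so the decomposition has width 4, which upper-bounds the treewidth. On the other hand G contains the 5-clique {1, 2, 4, 5, 6}. A clique must lie in a single bag of any decomposition, so no decomposition can have width below 4. Combining the bounds, tw(G) = 4.

4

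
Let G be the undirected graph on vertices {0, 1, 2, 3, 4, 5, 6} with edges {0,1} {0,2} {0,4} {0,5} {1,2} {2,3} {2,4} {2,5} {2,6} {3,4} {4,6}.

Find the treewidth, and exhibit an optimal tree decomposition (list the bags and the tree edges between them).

Each bag holds 3 vertices, so the decomposition has width 2, which upper-bounds the treewidth. On the other hand G contains the 3-clique {0, 1, 2}. A clique must lie in a single bag of any decomposition, so no decomposition can have width below 2. The upper and lower bounds meet at 2, so that is the treewidth.

Treewidth 2.
One such decomposition:
Bags: B1 = {0, 2, 4}  B2 = {0, 2, 5}  B3 = {2, 4, 6}  B4 = {0, 1, 2}  B5 = {2, 3, 4}
Tree: B1–B2, B1–B3, B2–B4, B3–B5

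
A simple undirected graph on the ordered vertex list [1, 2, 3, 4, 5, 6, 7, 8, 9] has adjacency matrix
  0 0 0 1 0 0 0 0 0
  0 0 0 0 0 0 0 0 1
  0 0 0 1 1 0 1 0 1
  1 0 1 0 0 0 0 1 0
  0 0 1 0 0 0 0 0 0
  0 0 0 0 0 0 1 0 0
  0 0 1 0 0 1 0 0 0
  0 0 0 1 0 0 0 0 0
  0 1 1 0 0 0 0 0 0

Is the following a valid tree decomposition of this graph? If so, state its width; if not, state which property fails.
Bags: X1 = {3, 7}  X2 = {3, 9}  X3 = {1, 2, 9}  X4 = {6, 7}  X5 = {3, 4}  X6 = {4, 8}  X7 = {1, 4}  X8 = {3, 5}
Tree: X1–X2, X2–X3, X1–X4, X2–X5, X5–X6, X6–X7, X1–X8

A tree decomposition must satisfy three properties: every vertex lies in some bag; for every edge, both endpoints lie together in some bag; and for every vertex, the bags containing it form a connected subtree. Here bags containing vertex 1 are not connected in the tree, so the decomposition is invalid.

No — bags containing vertex 1 are not connected in the tree.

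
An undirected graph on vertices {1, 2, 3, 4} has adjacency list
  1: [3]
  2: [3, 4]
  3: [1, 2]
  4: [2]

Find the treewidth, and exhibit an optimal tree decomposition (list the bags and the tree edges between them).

Treewidth 1.
One such decomposition:
Bags: B1 = {1, 3}  B2 = {2, 3}  B3 = {2, 4}
Tree: B1–B2, B2–B3

The largest bag has 2 vertices, giving width 1; this decomposition certifies tw(G) ≤ 1. Since G has at least one edge (e.g. 1–3), it is not an edgeless graph, so tw(G) ≥ 1. Therefore the treewidth is 1.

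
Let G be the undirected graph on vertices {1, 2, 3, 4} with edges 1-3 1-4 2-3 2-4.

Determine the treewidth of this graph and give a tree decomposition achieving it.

Treewidth 2.
Bags: B1 = {1, 2, 3}  B2 = {1, 2, 4}
Tree: B1–B2

Every bag has size at most 3, so the width is 3 − 1 = 2 and tw(G) ≤ 2. The edges 2–3–1–4–2 form a cycle, so G is not a tree and its treewidth is at least 2. Combining the bounds, tw(G) = 2.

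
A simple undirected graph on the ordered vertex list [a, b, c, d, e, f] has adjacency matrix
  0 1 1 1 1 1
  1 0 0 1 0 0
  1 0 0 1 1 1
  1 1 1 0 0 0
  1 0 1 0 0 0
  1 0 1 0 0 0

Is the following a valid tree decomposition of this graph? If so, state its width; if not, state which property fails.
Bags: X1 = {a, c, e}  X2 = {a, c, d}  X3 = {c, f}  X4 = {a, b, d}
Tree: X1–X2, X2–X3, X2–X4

No — edge (a,f) lies in no bag.

A tree decomposition must satisfy three properties: every vertex lies in some bag; for every edge, both endpoints lie together in some bag; and for every vertex, the bags containing it form a connected subtree. Here edge (a,f) lies in no bag, so the decomposition is invalid.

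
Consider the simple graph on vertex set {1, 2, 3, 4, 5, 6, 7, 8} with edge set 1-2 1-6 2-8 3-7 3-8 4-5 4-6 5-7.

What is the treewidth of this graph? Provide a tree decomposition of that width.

Every bag has size at most 3, so the width is 3 − 1 = 2 and tw(G) ≤ 2. For the lower bound, G contains the cycle 7–5–4–6–1–2–8–3–7, so G is not a forest; only forests have treewidth ≤ 1, hence tw(G) ≥ 2. Hence tw(G) = 2 exactly.

Treewidth 2.
Bags: B1 = {4, 5, 7}  B2 = {4, 6, 7}  B3 = {1, 6, 7}  B4 = {1, 2, 7}  B5 = {2, 7, 8}  B6 = {3, 7, 8}
Tree: B1–B2, B2–B3, B3–B4, B4–B5, B5–B6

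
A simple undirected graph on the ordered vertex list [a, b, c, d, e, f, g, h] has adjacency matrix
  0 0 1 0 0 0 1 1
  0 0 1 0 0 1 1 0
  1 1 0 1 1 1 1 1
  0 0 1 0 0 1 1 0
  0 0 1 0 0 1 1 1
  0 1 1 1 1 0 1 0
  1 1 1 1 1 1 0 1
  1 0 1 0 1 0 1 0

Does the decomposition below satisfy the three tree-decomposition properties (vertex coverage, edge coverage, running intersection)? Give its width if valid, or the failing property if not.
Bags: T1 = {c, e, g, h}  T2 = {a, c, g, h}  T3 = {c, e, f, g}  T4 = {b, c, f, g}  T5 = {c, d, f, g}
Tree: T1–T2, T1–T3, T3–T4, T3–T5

Every vertex of G appears in some bag (union = {a, b, c, d, e, f, g, h}); every edge is covered by a bag; and for each vertex v the set of bags containing v is connected in the bag tree. The decomposition is therefore valid. The largest bag has 4 vertices, so the width is 3.

Yes; width 3.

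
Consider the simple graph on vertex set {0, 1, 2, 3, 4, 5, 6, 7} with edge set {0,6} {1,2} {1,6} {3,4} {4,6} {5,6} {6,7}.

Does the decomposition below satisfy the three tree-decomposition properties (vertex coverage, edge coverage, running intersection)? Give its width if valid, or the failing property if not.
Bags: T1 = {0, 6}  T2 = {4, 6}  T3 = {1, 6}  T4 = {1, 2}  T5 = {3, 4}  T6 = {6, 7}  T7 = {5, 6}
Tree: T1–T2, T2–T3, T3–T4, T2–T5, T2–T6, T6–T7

Checking the three conditions: (i) the bags cover all of {0, 1, 2, 3, 4, 5, 6, 7}; (ii) for each edge, some bag contains both endpoints; (iii) the bags containing any fixed vertex form a subtree. All hold, so the decomposition is valid with width 2 − 1 = 1.

Yes; width 1.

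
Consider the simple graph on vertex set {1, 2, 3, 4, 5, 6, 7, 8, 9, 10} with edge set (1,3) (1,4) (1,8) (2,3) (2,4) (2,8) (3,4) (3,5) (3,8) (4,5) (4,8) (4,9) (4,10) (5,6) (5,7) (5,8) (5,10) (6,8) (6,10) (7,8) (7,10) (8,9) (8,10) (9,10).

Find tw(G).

3

A width-3 tree decomposition is:
Bags: B1 = {4, 5, 8, 10}  B2 = {3, 4, 5, 8}  B3 = {5, 7, 8, 10}  B4 = {4, 8, 9, 10}  B5 = {5, 6, 8, 10}  B6 = {1, 3, 4, 8}  B7 = {2, 3, 4, 8}
Tree: B1–B2, B1–B3, B1–B4, B3–B5, B2–B6, B2–B7
Every bag has size at most 4, so the width is 4 − 1 = 3 and tw(G) ≤ 3. Conversely, {4, 8, 9, 10} is a clique of size 4, and the vertices of any clique must share a bag in every tree decomposition; so some bag has ≥ 4 vertices and tw(G) ≥ 3. Hence tw(G) = 3 exactly.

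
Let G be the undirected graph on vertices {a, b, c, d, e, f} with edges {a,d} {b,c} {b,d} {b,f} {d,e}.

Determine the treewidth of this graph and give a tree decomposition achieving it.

Treewidth 1.
Bags: B1 = {b, d}  B2 = {a, d}  B3 = {d, e}  B4 = {b, f}  B5 = {b, c}
Tree: B1–B2, B2–B3, B1–B4, B4–B5

The largest bag has 2 vertices, giving width 1; this decomposition certifies tw(G) ≤ 1. Any graph with an edge has treewidth ≥ 1, and G has the edge d–b. Combining the bounds, tw(G) = 1.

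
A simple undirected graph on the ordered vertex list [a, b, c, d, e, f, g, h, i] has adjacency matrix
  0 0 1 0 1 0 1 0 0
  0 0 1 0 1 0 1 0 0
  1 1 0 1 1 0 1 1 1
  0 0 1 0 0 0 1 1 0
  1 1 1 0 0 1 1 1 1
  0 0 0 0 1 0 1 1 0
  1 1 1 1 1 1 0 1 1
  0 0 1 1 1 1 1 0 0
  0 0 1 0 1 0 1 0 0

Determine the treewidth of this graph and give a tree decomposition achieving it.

Every bag has size at most 4, so the width is 4 − 1 = 3 and tw(G) ≤ 3. Conversely, {c, d, g, h} is a clique of size 4, and the vertices of any clique must share a bag in every tree decomposition; so some bag has ≥ 4 vertices and tw(G) ≥ 3. The upper and lower bounds meet at 3, so that is the treewidth.

Treewidth 3.
One such decomposition:
Bags: B1 = {c, e, g, h}  B2 = {c, d, g, h}  B3 = {a, c, e, g}  B4 = {b, c, e, g}  B5 = {c, e, g, i}  B6 = {e, f, g, h}
Tree: B1–B2, B1–B3, B1–B4, B1–B5, B1–B6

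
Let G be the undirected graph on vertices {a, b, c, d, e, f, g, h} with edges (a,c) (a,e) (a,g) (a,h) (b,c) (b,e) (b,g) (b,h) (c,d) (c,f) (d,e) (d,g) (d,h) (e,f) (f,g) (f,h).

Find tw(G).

4

A width-4 tree decomposition is:
Bags: B1 = {a, b, d, f, g}  B2 = {a, b, d, f, h}  B3 = {a, b, d, e, f}  B4 = {a, b, c, d, f}
Tree: B1–B2, B2–B3, B3–B4
Every bag has size at most 5, so the width is 5 − 1 = 4 and tw(G) ≤ 4. For the lower bound: the 5 vertex sets {b,g}, {d,h}, {a,e}, {f}, {c} are disjoint, each induces a connected subgraph, and every pair is joined by at least one edge of G. Contracting each set to a single vertex therefore yields K_{5} as a minor, and since treewidth is minor-monotone, tw(G) ≥ tw(K_{5}) = 4. Combining the bounds, tw(G) = 4.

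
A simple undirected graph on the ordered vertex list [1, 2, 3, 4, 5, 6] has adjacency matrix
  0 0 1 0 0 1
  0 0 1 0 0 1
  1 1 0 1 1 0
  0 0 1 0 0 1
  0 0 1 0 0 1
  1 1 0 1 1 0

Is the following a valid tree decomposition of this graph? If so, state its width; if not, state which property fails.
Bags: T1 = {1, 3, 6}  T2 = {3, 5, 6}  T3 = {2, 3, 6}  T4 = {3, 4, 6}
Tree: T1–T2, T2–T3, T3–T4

Yes; width 2.

Checking the three conditions: (i) the bags cover all of {1, 2, 3, 4, 5, 6}; (ii) for each edge, some bag contains both endpoints; (iii) the bags containing any fixed vertex form a subtree. All hold, so the decomposition is valid with width 3 − 1 = 2.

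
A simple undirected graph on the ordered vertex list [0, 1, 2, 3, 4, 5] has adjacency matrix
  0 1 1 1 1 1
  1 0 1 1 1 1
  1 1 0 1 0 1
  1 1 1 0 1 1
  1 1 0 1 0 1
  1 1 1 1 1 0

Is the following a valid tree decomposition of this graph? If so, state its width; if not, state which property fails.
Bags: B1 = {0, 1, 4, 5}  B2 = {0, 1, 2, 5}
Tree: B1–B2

No — vertex 3 appears in no bag.

A tree decomposition must satisfy three properties: every vertex lies in some bag; for every edge, both endpoints lie together in some bag; and for every vertex, the bags containing it form a connected subtree. Here vertex 3 appears in no bag, so the decomposition is invalid.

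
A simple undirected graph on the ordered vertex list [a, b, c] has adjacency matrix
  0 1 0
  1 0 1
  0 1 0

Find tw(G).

1

A width-1 tree decomposition is:
Bags: B1 = {a, b}  B2 = {b, c}
Tree: B1–B2
Each bag holds 2 vertices, so the decomposition has width 1, which upper-bounds the treewidth. Any graph with an edge has treewidth ≥ 1, and G has the edge a–b. Hence tw(G) = 1 exactly.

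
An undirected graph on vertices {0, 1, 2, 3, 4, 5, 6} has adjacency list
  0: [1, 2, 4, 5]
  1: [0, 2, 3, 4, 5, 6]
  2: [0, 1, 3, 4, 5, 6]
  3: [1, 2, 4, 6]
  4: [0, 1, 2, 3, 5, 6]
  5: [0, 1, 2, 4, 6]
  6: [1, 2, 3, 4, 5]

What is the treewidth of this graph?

4

A width-4 tree decomposition is:
Bags: B1 = {1, 2, 4, 5, 6}  B2 = {0, 1, 2, 4, 5}  B3 = {1, 2, 3, 4, 6}
Tree: B1–B2, B1–B3
Each bag holds 5 vertices, so the decomposition has width 4, which upper-bounds the treewidth. For the lower bound, the 5 vertices {1, 2, 3, 4, 6} are pairwise adjacent, and any tree decomposition puts a clique entirely inside one bag — forcing width ≥ 4. Combining the bounds, tw(G) = 4.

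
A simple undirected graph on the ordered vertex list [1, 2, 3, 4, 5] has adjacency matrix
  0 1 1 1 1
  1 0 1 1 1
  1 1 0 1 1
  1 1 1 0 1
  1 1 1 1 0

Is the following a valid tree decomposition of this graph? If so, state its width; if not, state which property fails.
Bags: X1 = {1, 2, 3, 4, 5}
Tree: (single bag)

Yes; width 4.

Checking the three conditions: (i) the bags cover all of {1, 2, 3, 4, 5}; (ii) for each edge, some bag contains both endpoints; (iii) the bags containing any fixed vertex form a subtree. All hold, so the decomposition is valid with width 5 − 1 = 4.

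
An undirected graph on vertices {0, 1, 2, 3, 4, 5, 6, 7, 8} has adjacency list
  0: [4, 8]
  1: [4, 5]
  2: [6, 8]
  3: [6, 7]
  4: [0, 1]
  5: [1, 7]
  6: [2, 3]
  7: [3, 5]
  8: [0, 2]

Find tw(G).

2

A width-2 tree decomposition is:
Bags: B1 = {2, 3, 6}  B2 = {2, 3, 7}  B3 = {2, 5, 7}  B4 = {1, 2, 5}  B5 = {1, 2, 4}  B6 = {0, 2, 4}  B7 = {0, 2, 8}
Tree: B1–B2, B2–B3, B3–B4, B4–B5, B5–B6, B6–B7
The largest bag has 3 vertices, giving width 2; this decomposition certifies tw(G) ≤ 2. For the lower bound, G contains the cycle 2–6–3–7–5–1–4–0–8–2, so G is not a forest; only forests have treewidth ≤ 1, hence tw(G) ≥ 2. Hence tw(G) = 2 exactly.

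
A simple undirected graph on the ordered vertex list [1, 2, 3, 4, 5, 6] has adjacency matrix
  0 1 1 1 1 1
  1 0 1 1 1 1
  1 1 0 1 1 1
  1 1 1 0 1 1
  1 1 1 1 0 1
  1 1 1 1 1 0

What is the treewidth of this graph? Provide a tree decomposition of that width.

Treewidth 5.
One optimal decomposition is:
Bags: B1 = {1, 2, 3, 4, 5, 6}
Tree: (single bag)

With just one bag of size 6, the width is 6 − 1 = 5, so tw(G) ≤ 5. On the other hand G contains the 6-clique {1, 2, 3, 4, 5, 6}. A clique must lie in a single bag of any decomposition, so no decomposition can have width below 5. Combining the bounds, tw(G) = 5.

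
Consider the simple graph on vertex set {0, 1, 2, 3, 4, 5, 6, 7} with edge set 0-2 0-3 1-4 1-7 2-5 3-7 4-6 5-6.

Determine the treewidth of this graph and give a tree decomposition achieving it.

Treewidth 2.
One optimal decomposition is:
Bags: B1 = {0, 2, 3}  B2 = {2, 3, 7}  B3 = {1, 2, 7}  B4 = {1, 2, 4}  B5 = {2, 4, 6}  B6 = {2, 5, 6}
Tree: B1–B2, B2–B3, B3–B4, B4–B5, B5–B6

Every bag has size at most 3, so the width is 3 − 1 = 2 and tw(G) ≤ 2. For the lower bound, G contains the cycle 2–0–3–7–1–4–6–5–2, so G is not a forest; only forests have treewidth ≤ 1, hence tw(G) ≥ 2. The upper and lower bounds meet at 2, so that is the treewidth.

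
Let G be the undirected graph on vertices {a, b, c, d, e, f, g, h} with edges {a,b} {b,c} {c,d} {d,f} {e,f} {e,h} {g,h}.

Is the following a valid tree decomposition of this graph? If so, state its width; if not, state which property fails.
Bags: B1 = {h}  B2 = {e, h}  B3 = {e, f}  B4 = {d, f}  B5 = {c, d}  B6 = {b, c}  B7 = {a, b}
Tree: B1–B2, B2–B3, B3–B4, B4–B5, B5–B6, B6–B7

No — vertex g appears in no bag.

A tree decomposition must satisfy three properties: every vertex lies in some bag; for every edge, both endpoints lie together in some bag; and for every vertex, the bags containing it form a connected subtree. Here vertex g appears in no bag, so the decomposition is invalid.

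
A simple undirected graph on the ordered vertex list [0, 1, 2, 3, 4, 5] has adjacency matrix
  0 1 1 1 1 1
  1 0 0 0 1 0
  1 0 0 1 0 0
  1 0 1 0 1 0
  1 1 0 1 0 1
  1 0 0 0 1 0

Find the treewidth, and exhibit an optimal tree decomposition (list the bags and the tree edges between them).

Treewidth 2.
One such decomposition:
Bags: B1 = {0, 1, 4}  B2 = {0, 4, 5}  B3 = {0, 3, 4}  B4 = {0, 2, 3}
Tree: B1–B2, B2–B3, B3–B4

Every bag has size at most 3, so the width is 3 − 1 = 2 and tw(G) ≤ 2. On the other hand G contains the 3-clique {0, 2, 3}. A clique must lie in a single bag of any decomposition, so no decomposition can have width below 2. The upper and lower bounds meet at 2, so that is the treewidth.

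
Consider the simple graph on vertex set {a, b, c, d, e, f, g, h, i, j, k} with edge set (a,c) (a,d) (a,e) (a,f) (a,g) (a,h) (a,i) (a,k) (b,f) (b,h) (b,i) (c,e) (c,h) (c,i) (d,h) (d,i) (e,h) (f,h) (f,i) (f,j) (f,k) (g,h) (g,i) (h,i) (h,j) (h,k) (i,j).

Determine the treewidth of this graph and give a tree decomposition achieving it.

Treewidth 3.
Bags: B1 = {a, f, h, i}  B2 = {f, h, i, j}  B3 = {a, c, h, i}  B4 = {a, f, h, k}  B5 = {b, f, h, i}  B6 = {a, g, h, i}  B7 = {a, d, h, i}  B8 = {a, c, e, h}
Tree: B1–B2, B1–B3, B1–B4, B1–B5, B3–B6, B6–B7, B3–B8

Each bag holds 4 vertices, so the decomposition has width 3, which upper-bounds the treewidth. For the lower bound, the 4 vertices {a, c, e, h} are pairwise adjacent, and any tree decomposition puts a clique entirely inside one bag — forcing width ≥ 3. Therefore the treewidth is 3.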